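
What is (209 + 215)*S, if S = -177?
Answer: -75048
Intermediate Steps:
(209 + 215)*S = (209 + 215)*(-177) = 424*(-177) = -75048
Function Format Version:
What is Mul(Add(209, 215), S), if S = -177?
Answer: -75048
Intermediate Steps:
Mul(Add(209, 215), S) = Mul(Add(209, 215), -177) = Mul(424, -177) = -75048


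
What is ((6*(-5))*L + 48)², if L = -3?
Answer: 19044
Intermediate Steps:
((6*(-5))*L + 48)² = ((6*(-5))*(-3) + 48)² = (-30*(-3) + 48)² = (90 + 48)² = 138² = 19044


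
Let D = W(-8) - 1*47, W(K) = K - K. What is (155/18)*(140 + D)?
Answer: 4805/6 ≈ 800.83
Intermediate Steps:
W(K) = 0
D = -47 (D = 0 - 1*47 = 0 - 47 = -47)
(155/18)*(140 + D) = (155/18)*(140 - 47) = (155*(1/18))*93 = (155/18)*93 = 4805/6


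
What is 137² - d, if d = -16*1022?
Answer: 35121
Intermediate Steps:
d = -16352
137² - d = 137² - 1*(-16352) = 18769 + 16352 = 35121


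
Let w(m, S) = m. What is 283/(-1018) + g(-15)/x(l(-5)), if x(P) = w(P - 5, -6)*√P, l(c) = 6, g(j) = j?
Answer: -283/1018 - 5*√6/2 ≈ -6.4017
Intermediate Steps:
x(P) = √P*(-5 + P) (x(P) = (P - 5)*√P = (-5 + P)*√P = √P*(-5 + P))
283/(-1018) + g(-15)/x(l(-5)) = 283/(-1018) - 15*√6/(6*(-5 + 6)) = 283*(-1/1018) - 15*√6/6 = -283/1018 - 15*√6/6 = -283/1018 - 5*√6/2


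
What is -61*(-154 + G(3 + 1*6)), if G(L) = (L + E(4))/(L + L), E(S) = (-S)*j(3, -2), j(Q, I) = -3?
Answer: 55937/6 ≈ 9322.8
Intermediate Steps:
E(S) = 3*S (E(S) = -S*(-3) = 3*S)
G(L) = (12 + L)/(2*L) (G(L) = (L + 3*4)/(L + L) = (L + 12)/((2*L)) = (12 + L)*(1/(2*L)) = (12 + L)/(2*L))
-61*(-154 + G(3 + 1*6)) = -61*(-154 + (12 + (3 + 1*6))/(2*(3 + 1*6))) = -61*(-154 + (12 + (3 + 6))/(2*(3 + 6))) = -61*(-154 + (½)*(12 + 9)/9) = -61*(-154 + (½)*(⅑)*21) = -61*(-154 + 7/6) = -61*(-917/6) = 55937/6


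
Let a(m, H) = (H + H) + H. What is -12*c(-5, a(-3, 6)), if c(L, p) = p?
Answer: -216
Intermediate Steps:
a(m, H) = 3*H (a(m, H) = 2*H + H = 3*H)
-12*c(-5, a(-3, 6)) = -36*6 = -12*18 = -216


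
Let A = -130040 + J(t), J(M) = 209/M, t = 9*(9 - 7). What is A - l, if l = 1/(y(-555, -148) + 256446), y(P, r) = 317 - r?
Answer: -200434340513/1541466 ≈ -1.3003e+5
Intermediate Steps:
t = 18 (t = 9*2 = 18)
l = 1/256911 (l = 1/((317 - 1*(-148)) + 256446) = 1/((317 + 148) + 256446) = 1/(465 + 256446) = 1/256911 ≈ 3.8924e-6)
A = -2340511/18 (A = -130040 + 209/18 = -2340511/18 ≈ -1.3003e+5)
A - l = -2340511/18 - 1*1/256911 = -2340511/18 - 1/256911 = -200434340513/1541466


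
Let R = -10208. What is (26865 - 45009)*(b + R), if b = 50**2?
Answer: 139853952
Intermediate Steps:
b = 2500
(26865 - 45009)*(b + R) = (26865 - 45009)*(2500 - 10208) = -18144*(-7708) = 139853952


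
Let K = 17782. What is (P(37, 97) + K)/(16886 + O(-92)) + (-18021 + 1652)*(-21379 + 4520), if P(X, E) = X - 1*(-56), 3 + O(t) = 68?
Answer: 425262021936/1541 ≈ 2.7596e+8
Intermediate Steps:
O(t) = 65 (O(t) = -3 + 68 = 65)
P(X, E) = 56 + X (P(X, E) = X + 56 = 56 + X)
(P(37, 97) + K)/(16886 + O(-92)) + (-18021 + 1652)*(-21379 + 4520) = ((56 + 37) + 17782)/(16886 + 65) + (-18021 + 1652)*(-21379 + 4520) = (93 + 17782)/16951 - 16369*(-16859) = 17875*(1/16951) + 275964971 = 1625/1541 + 275964971 = 425262021936/1541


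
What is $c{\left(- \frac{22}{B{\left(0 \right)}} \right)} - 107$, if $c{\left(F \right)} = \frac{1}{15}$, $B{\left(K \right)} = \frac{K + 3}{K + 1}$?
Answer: $- \frac{1604}{15} \approx -106.93$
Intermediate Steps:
$B{\left(K \right)} = \frac{3 + K}{1 + K}$
$c{\left(F \right)} = \frac{1}{15}$
$c{\left(- \frac{22}{B{\left(0 \right)}} \right)} - 107 = \frac{1}{15} - 107 = - \frac{1604}{15}$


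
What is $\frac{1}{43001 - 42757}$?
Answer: $\frac{1}{244} \approx 0.0040984$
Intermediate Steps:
$\frac{1}{43001 - 42757} = \frac{1}{244}$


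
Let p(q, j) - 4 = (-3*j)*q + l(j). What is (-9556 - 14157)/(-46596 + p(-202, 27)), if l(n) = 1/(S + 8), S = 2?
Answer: 237130/302299 ≈ 0.78442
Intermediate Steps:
l(n) = 1/10 (l(n) = 1/(2 + 8) = 1/10)
p(q, j) = 41/10 - 3*j*q (p(q, j) = 4 + ((-3*j)*q + 1/10) = 4 + (-3*j*q + 1/10) = 4 + (1/10 - 3*j*q) = 41/10 - 3*j*q)
(-9556 - 14157)/(-46596 + p(-202, 27)) = (-9556 - 14157)/(-46596 + (41/10 - 3*27*(-202))) = -23713/(-46596 + (41/10 + 16362)) = -23713/(-46596 + 163661/10) = -23713/(-302299/10) = -23713*(-10/302299) = 237130/302299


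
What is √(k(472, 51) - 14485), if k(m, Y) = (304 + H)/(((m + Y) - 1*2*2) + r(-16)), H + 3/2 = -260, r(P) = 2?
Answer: I*√15727202970/1042 ≈ 120.35*I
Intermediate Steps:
H = -523/2 (H = -3/2 - 260 = -523/2 ≈ -261.50)
k(m, Y) = 85/(2*(-2 + Y + m)) (k(m, Y) = (304 - 523/2)/(((m + Y) - 1*2*2) + 2) = 85/(2*(((Y + m) - 2*2) + 2)) = 85/(2*(((Y + m) - 4) + 2)) = 85/(2*((-4 + Y + m) + 2)) = 85/(2*(-2 + Y + m)))
√(k(472, 51) - 14485) = √(85/(2*(-2 + 51 + 472)) - 14485) = √((85/2)/521 - 14485) = √((85/2)*(1/521) - 14485) = √(85/1042 - 14485) = √(-15093285/1042) = I*√15727202970/1042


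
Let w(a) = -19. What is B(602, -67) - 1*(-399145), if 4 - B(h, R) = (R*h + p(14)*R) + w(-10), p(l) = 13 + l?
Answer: 441311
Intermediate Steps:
B(h, R) = 23 - 27*R - R*h (B(h, R) = 4 - ((R*h + (13 + 14)*R) - 19) = 4 - ((R*h + 27*R) - 19) = 4 - ((27*R + R*h) - 19) = 4 - (-19 + 27*R + R*h) = 4 + (19 - 27*R - R*h) = 23 - 27*R - R*h)
B(602, -67) - 1*(-399145) = (23 - 27*(-67) - 1*(-67)*602) - 1*(-399145) = (23 + 1809 + 40334) + 399145 = 42166 + 399145 = 441311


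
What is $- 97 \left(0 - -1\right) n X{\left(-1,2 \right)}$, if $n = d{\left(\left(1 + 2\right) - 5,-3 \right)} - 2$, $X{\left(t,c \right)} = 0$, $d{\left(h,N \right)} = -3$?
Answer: $0$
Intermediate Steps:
$n = -5$ ($n = -3 - 2 = -5$)
$- 97 \left(0 - -1\right) n X{\left(-1,2 \right)} = - 97 \left(0 - -1\right) \left(-5\right) 0 = - 97 \left(0 + 1\right) \left(-5\right) 0 = - 97 \cdot 1 \left(-5\right) 0 = - 97 \left(\left(-5\right) 0\right) = \left(-97\right) 0 = 0$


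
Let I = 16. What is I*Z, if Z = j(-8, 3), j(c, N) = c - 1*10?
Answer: -288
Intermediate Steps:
j(c, N) = -10 + c (j(c, N) = c - 10 = -10 + c)
Z = -18 (Z = -10 - 8 = -18)
I*Z = 16*(-18) = -288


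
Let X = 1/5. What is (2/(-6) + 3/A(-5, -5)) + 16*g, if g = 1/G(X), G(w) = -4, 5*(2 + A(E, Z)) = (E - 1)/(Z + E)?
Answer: -836/141 ≈ -5.9291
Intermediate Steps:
X = 1/5 ≈ 0.20000
A(E, Z) = -2 + (-1 + E)/(5*(E + Z)) (A(E, Z) = -2 + ((E - 1)/(Z + E))/5 = -2 + ((-1 + E)/(E + Z))/5 = -2 + (-1 + E)/(5*(E + Z)))
g = -1/4 (g = 1/(-4) = -1/4 ≈ -0.25000)
(2/(-6) + 3/A(-5, -5)) + 16*g = (2/(-6) + 3/(((-1 - 10*(-5) - 9*(-5))/(5*(-5 - 5))))) + 16*(-1/4) = (2*(-1/6) + 3/(((1/5)*(-1 + 50 + 45)/(-10)))) - 4 = (-1/3 + 3/(((1/5)*(-1/10)*94))) - 4 = (-1/3 + 3/(-47/25)) - 4 = (-1/3 + 3*(-25/47)) - 4 = (-1/3 - 75/47) - 4 = -272/141 - 4 = -836/141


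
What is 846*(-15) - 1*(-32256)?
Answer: 19566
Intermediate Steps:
846*(-15) - 1*(-32256) = -12690 + 32256 = 19566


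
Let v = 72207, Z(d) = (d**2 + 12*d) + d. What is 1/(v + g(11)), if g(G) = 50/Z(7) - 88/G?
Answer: 14/1010791 ≈ 1.3851e-5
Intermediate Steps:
Z(d) = d**2 + 13*d
g(G) = 5/14 - 88/G (g(G) = 50/((7*(13 + 7))) - 88/G = 50/((7*20)) - 88/G = 50/140 - 88/G = 50*(1/140) - 88/G = 5/14 - 88/G)
1/(v + g(11)) = 1/(72207 + (5/14 - 88/11)) = 1/(72207 + (5/14 - 88*1/11)) = 1/(72207 + (5/14 - 8)) = 1/(72207 - 107/14) = 1/(1010791/14) = 14/1010791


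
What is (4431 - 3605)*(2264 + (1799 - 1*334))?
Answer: 3080154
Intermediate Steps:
(4431 - 3605)*(2264 + (1799 - 1*334)) = 826*(2264 + (1799 - 334)) = 826*(2264 + 1465) = 826*3729 = 3080154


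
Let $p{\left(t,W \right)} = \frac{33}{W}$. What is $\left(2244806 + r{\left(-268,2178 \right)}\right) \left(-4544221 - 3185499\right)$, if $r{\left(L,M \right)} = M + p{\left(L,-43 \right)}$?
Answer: $- \frac{746847702991880}{43} \approx -1.7369 \cdot 10^{13}$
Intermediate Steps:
$r{\left(L,M \right)} = - \frac{33}{43} + M$ ($r{\left(L,M \right)} = M + \frac{33}{-43} = M + 33 \left(- \frac{1}{43}\right) = M - \frac{33}{43} = - \frac{33}{43} + M$)
$\left(2244806 + r{\left(-268,2178 \right)}\right) \left(-4544221 - 3185499\right) = \left(2244806 + \left(- \frac{33}{43} + 2178\right)\right) \left(-4544221 - 3185499\right) = \left(2244806 + \frac{93621}{43}\right) \left(-7729720\right) = \frac{96620279}{43} \left(-7729720\right) = - \frac{746847702991880}{43}$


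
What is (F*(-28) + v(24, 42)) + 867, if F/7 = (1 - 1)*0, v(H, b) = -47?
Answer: 820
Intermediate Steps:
F = 0 (F = 7*((1 - 1)*0) = 7*(0*0) = 7*0 = 0)
(F*(-28) + v(24, 42)) + 867 = (0*(-28) - 47) + 867 = (0 - 47) + 867 = -47 + 867 = 820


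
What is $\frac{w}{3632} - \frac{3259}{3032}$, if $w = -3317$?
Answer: $- \frac{2736729}{1376528} \approx -1.9881$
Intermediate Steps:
$\frac{w}{3632} - \frac{3259}{3032} = - \frac{3317}{3632} - \frac{3259}{3032} = - \frac{2736729}{1376528}$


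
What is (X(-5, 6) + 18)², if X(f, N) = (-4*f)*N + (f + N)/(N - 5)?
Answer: 19321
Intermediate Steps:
X(f, N) = (N + f)/(-5 + N) - 4*N*f (X(f, N) = -4*N*f + (N + f)/(-5 + N) = (N + f)/(-5 + N) - 4*N*f)
(X(-5, 6) + 18)² = ((6 - 5 - 4*(-5)*6² + 20*6*(-5))/(-5 + 6) + 18)² = ((6 - 5 - 4*(-5)*36 - 600)/1 + 18)² = (1*(6 - 5 + 720 - 600) + 18)² = (1*121 + 18)² = (121 + 18)² = 139² = 19321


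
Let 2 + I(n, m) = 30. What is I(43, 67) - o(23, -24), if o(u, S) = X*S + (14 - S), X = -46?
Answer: -1114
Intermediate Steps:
I(n, m) = 28 (I(n, m) = -2 + 30 = 28)
o(u, S) = 14 - 47*S (o(u, S) = -46*S + (14 - S) = 14 - 47*S)
I(43, 67) - o(23, -24) = 28 - (14 - 47*(-24)) = 28 - (14 + 1128) = 28 - 1*1142 = 28 - 1142 = -1114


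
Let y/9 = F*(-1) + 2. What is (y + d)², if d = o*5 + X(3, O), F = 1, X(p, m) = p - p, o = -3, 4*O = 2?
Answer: 36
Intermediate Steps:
O = ½ (O = (¼)*2 = ½ ≈ 0.50000)
X(p, m) = 0
d = -15 (d = -3*5 + 0 = -15 + 0 = -15)
y = 9 (y = 9*(1*(-1) + 2) = 9*(-1 + 2) = 9*1 = 9)
(y + d)² = (9 - 15)² = (-6)² = 36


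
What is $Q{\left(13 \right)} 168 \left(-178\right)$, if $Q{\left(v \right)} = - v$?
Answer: $388752$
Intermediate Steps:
$Q{\left(13 \right)} 168 \left(-178\right) = \left(-1\right) 13 \cdot 168 \left(-178\right) = \left(-13\right) 168 \left(-178\right) = \left(-2184\right) \left(-178\right) = 388752$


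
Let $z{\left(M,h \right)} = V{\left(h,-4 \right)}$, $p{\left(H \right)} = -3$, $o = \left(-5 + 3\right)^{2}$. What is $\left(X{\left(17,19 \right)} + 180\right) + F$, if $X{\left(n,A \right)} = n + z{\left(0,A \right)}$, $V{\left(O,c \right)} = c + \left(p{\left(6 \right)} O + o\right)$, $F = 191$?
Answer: $331$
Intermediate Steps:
$o = 4$ ($o = \left(-2\right)^{2} = 4$)
$V{\left(O,c \right)} = 4 + c - 3 O$ ($V{\left(O,c \right)} = c - \left(-4 + 3 O\right) = 4 + c - 3 O$)
$z{\left(M,h \right)} = - 3 h$ ($z{\left(M,h \right)} = 4 - 4 - 3 h = - 3 h$)
$X{\left(n,A \right)} = n - 3 A$
$\left(X{\left(17,19 \right)} + 180\right) + F = \left(\left(17 - 57\right) + 180\right) + 191 = \left(-40 + 180\right) + 191 = 140 + 191 = 331$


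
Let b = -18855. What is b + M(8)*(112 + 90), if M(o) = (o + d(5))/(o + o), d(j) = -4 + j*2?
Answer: -74713/4 ≈ -18678.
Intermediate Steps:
d(j) = -4 + 2*j
M(o) = (6 + o)/(2*o) (M(o) = (o + (-4 + 2*5))/(o + o) = (o + (-4 + 10))/((2*o)) = (o + 6)*(1/(2*o)) = (6 + o)*(1/(2*o)) = (6 + o)/(2*o))
b + M(8)*(112 + 90) = -18855 + ((½)*(6 + 8)/8)*(112 + 90) = -18855 + ((½)*(⅛)*14)*202 = -18855 + (7/8)*202 = -18855 + 707/4 = -74713/4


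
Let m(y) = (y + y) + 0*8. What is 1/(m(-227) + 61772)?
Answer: 1/61318 ≈ 1.6308e-5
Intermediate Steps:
m(y) = 2*y (m(y) = 2*y + 0 = 2*y)
1/(m(-227) + 61772) = 1/(2*(-227) + 61772) = 1/(-454 + 61772) = 1/61318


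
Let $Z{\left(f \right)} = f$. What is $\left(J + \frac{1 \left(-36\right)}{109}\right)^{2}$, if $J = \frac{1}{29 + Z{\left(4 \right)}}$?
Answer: $\frac{1164241}{12938409} \approx 0.089983$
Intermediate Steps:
$J = \frac{1}{33}$ ($J = \frac{1}{29 + 4} = \frac{1}{33} \approx 0.030303$)
$\left(J + \frac{1 \left(-36\right)}{109}\right)^{2} = \left(\frac{1}{33} + \frac{1 \left(-36\right)}{109}\right)^{2} = \left(\frac{1}{33} - \frac{36}{109}\right)^{2} = \left(- \frac{1079}{3597}\right)^{2} = \frac{1164241}{12938409}$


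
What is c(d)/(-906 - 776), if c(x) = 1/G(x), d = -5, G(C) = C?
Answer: 1/8410 ≈ 0.00011891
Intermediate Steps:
c(x) = 1/x
c(d)/(-906 - 776) = 1/(-906 - 776*(-5)) = -1/5/(-1682) = -1/1682*(-1/5) = 1/8410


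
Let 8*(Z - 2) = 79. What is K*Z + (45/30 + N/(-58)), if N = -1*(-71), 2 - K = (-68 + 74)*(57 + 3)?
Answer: -493113/116 ≈ -4251.0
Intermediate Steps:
K = -358 (K = 2 - (-68 + 74)*(57 + 3) = 2 - 6*60 = 2 - 1*360 = 2 - 360 = -358)
Z = 95/8 (Z = 2 + (1/8)*79 = 2 + 79/8 = 95/8 ≈ 11.875)
N = 71
K*Z + (45/30 + N/(-58)) = -358*95/8 + (45/30 + 71/(-58)) = -17005/4 + (45*(1/30) + 71*(-1/58)) = -17005/4 + (3/2 - 71/58) = -17005/4 + 8/29 = -493113/116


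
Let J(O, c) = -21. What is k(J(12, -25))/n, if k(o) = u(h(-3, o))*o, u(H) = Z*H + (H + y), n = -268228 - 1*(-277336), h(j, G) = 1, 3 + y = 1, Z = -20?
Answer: 49/1012 ≈ 0.048419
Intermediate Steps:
y = -2 (y = -3 + 1 = -2)
n = 9108 (n = -268228 + 277336 = 9108)
u(H) = -2 - 19*H (u(H) = -20*H + (H - 2) = -20*H + (-2 + H) = -2 - 19*H)
k(o) = -21*o (k(o) = (-2 - 19*1)*o = (-2 - 19)*o = -21*o)
k(J(12, -25))/n = -21*(-21)/9108 = 441*(1/9108) = 49/1012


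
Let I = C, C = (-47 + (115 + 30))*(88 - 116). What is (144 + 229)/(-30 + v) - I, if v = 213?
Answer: 502525/183 ≈ 2746.0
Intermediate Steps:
C = -2744 (C = (-47 + 145)*(-28) = 98*(-28) = -2744)
I = -2744
(144 + 229)/(-30 + v) - I = (144 + 229)/(-30 + 213) - 1*(-2744) = 373/183 + 2744 = 502525/183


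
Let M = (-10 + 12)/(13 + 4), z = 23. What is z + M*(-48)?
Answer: 295/17 ≈ 17.353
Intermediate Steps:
M = 2/17 ≈ 0.11765
z + M*(-48) = 23 + (2/17)*(-48) = 23 - 96/17 = 295/17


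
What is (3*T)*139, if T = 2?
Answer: 834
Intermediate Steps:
(3*T)*139 = (3*2)*139 = 6*139 = 834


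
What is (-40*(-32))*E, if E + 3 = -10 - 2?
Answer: -19200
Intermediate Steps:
E = -15 (E = -3 + (-10 - 2) = -3 - 12 = -15)
(-40*(-32))*E = -40*(-32)*(-15) = 1280*(-15) = -19200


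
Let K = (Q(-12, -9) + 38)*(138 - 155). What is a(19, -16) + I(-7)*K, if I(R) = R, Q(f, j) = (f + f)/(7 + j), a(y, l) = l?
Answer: 5934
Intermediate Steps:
Q(f, j) = 2*f/(7 + j) (Q(f, j) = (2*f)/(7 + j) = 2*f/(7 + j))
K = -850 (K = (2*(-12)/(7 - 9) + 38)*(138 - 155) = (2*(-12)/(-2) + 38)*(-17) = (2*(-12)*(-½) + 38)*(-17) = (12 + 38)*(-17) = 50*(-17) = -850)
a(19, -16) + I(-7)*K = -16 - 7*(-850) = -16 + 5950 = 5934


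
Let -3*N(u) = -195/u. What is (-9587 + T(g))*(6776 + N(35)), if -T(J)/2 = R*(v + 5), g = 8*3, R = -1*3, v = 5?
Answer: -64572645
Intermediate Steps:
N(u) = 65/u (N(u) = -(-65)/u = 65/u)
R = -3
g = 24
T(J) = 60 (T(J) = -(-6)*(5 + 5) = -(-6)*10 = -2*(-30) = 60)
(-9587 + T(g))*(6776 + N(35)) = (-9587 + 60)*(6776 + 65/35) = -9527*(6776 + 65*(1/35)) = -9527*(6776 + 13/7) = -9527*47445/7 = -64572645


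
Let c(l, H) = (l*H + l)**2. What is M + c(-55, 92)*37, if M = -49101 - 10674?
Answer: 967979550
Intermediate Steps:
M = -59775
c(l, H) = (l + H*l)**2 (c(l, H) = (H*l + l)**2 = (l + H*l)**2)
M + c(-55, 92)*37 = -59775 + ((-55)**2*(1 + 92)**2)*37 = -59775 + (3025*93**2)*37 = -59775 + (3025*8649)*37 = -59775 + 26163225*37 = -59775 + 968039325 = 967979550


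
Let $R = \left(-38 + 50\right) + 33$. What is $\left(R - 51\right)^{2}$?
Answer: $36$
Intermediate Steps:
$R = 45$ ($R = 12 + 33 = 45$)
$\left(R - 51\right)^{2} = \left(45 - 51\right)^{2} = \left(-6\right)^{2} = 36$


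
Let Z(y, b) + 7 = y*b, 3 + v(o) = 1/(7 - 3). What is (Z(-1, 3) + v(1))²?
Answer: 2601/16 ≈ 162.56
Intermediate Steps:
v(o) = -11/4 (v(o) = -3 + 1/(7 - 3) = -3 + 1/4 = -3 + ¼ = -11/4)
Z(y, b) = -7 + b*y (Z(y, b) = -7 + y*b = -7 + b*y)
(Z(-1, 3) + v(1))² = ((-7 + 3*(-1)) - 11/4)² = ((-7 - 3) - 11/4)² = (-10 - 11/4)² = (-51/4)² = 2601/16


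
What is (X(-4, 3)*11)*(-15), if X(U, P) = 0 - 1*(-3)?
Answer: -495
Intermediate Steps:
X(U, P) = 3 (X(U, P) = 0 + 3 = 3)
(X(-4, 3)*11)*(-15) = (3*11)*(-15) = 33*(-15) = -495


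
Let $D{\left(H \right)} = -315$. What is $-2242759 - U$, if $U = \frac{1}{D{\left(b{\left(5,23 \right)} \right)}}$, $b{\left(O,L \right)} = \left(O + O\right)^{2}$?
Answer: $- \frac{706469084}{315} \approx -2.2428 \cdot 10^{6}$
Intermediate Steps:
$b{\left(O,L \right)} = 4 O^{2}$ ($b{\left(O,L \right)} = \left(2 O\right)^{2} = 4 O^{2}$)
$U = - \frac{1}{315}$ ($U = \frac{1}{-315} = - \frac{1}{315} \approx -0.0031746$)
$-2242759 - U = -2242759 - - \frac{1}{315} = -2242759 + \frac{1}{315} = - \frac{706469084}{315}$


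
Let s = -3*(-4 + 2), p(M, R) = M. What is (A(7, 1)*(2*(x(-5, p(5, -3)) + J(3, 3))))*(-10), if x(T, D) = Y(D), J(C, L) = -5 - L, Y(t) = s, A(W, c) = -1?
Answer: -40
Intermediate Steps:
s = 6 (s = -3*(-2) = 6)
Y(t) = 6
x(T, D) = 6
(A(7, 1)*(2*(x(-5, p(5, -3)) + J(3, 3))))*(-10) = -2*(6 + (-5 - 1*3))*(-10) = -2*(6 + (-5 - 3))*(-10) = -2*(6 - 8)*(-10) = -2*(-2)*(-10) = -1*(-4)*(-10) = 4*(-10) = -40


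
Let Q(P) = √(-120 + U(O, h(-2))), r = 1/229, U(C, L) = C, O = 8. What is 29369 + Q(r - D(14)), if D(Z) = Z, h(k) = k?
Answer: 29369 + 4*I*√7 ≈ 29369.0 + 10.583*I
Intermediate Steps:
r = 1/229 ≈ 0.0043668
Q(P) = 4*I*√7 (Q(P) = √(-120 + 8) = √(-112) = 4*I*√7)
29369 + Q(r - D(14)) = 29369 + 4*I*√7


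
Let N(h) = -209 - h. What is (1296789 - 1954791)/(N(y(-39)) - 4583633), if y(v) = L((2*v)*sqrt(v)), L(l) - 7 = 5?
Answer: 329001/2291927 ≈ 0.14355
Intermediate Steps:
L(l) = 12 (L(l) = 7 + 5 = 12)
y(v) = 12
(1296789 - 1954791)/(N(y(-39)) - 4583633) = (1296789 - 1954791)/((-209 - 1*12) - 4583633) = -658002/((-209 - 12) - 4583633) = -658002/(-221 - 4583633) = -658002/(-4583854) = -658002*(-1/4583854) = 329001/2291927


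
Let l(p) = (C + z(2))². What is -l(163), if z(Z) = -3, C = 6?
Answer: -9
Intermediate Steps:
l(p) = 9 (l(p) = (6 - 3)² = 3² = 9)
-l(163) = -1*9 = -9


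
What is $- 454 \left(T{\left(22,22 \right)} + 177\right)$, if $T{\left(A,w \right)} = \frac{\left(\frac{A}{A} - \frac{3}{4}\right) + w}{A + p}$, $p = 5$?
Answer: $- \frac{4359535}{54} \approx -80732.0$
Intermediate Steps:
$T{\left(A,w \right)} = \frac{\frac{1}{4} + w}{5 + A}$ ($T{\left(A,w \right)} = \frac{\left(\frac{A}{A} - \frac{3}{4}\right) + w}{A + 5} = \frac{\left(1 - \frac{3}{4}\right) + w}{5 + A} = \frac{\frac{1}{4} + w}{5 + A}$)
$- 454 \left(T{\left(22,22 \right)} + 177\right) = - 454 \left(\frac{\frac{1}{4} + 22}{5 + 22} + 177\right) = - 454 \left(\frac{1}{27} \cdot \frac{89}{4} + 177\right) = - 454 \left(\frac{89}{108} + 177\right) = \left(-454\right) \frac{19205}{108} = - \frac{4359535}{54}$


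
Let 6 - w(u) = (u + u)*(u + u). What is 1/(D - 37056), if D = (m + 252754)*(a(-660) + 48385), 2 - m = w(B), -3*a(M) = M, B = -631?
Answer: 1/89695338314 ≈ 1.1149e-11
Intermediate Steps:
a(M) = -M/3
w(u) = 6 - 4*u² (w(u) = 6 - (u + u)*(u + u) = 6 - 2*u*2*u = 6 - 4*u²)
m = 1592640 (m = 2 - (6 - 4*(-631)²) = 2 - (6 - 4*398161) = 2 - (6 - 1592644) = 2 - 1*(-1592638) = 2 + 1592638 = 1592640)
D = 89695375370 (D = (1592640 + 252754)*(-⅓*(-660) + 48385) = 1845394*(220 + 48385) = 1845394*48605 = 89695375370)
1/(D - 37056) = 1/(89695375370 - 37056) = 1/89695338314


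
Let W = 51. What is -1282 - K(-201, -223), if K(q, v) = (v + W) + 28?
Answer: -1138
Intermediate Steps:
K(q, v) = 79 + v (K(q, v) = (v + 51) + 28 = (51 + v) + 28 = 79 + v)
-1282 - K(-201, -223) = -1282 - (79 - 223) = -1282 - 1*(-144) = -1282 + 144 = -1138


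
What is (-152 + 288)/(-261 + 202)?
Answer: -136/59 ≈ -2.3051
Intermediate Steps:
(-152 + 288)/(-261 + 202) = 136/(-59) = 136*(-1/59) = -136/59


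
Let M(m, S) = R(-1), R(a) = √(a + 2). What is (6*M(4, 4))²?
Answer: 36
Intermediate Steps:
R(a) = √(2 + a)
M(m, S) = 1 (M(m, S) = √(2 - 1) = √1 = 1)
(6*M(4, 4))² = (6*1)² = 6² = 36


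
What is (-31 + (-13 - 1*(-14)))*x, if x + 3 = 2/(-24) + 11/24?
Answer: 315/4 ≈ 78.750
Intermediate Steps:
x = -21/8 (x = -3 + (2/(-24) + 11/24) = -3 + (2*(-1/24) + 11*(1/24)) = -3 + (-1/12 + 11/24) = -3 + 3/8 = -21/8 ≈ -2.6250)
(-31 + (-13 - 1*(-14)))*x = (-31 + (-13 - 1*(-14)))*(-21/8) = (-31 + (-13 + 14))*(-21/8) = (-31 + 1)*(-21/8) = -30*(-21/8) = 315/4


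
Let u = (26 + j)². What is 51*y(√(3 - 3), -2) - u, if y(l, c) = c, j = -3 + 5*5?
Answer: -2406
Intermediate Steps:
j = 22 (j = -3 + 25 = 22)
u = 2304 (u = (26 + 22)² = 48² = 2304)
51*y(√(3 - 3), -2) - u = 51*(-2) - 1*2304 = -102 - 2304 = -2406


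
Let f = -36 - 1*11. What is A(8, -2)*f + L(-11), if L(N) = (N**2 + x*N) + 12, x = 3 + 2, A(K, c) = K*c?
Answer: 830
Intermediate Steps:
f = -47 (f = -36 - 11 = -47)
x = 5
L(N) = 12 + N**2 + 5*N (L(N) = (N**2 + 5*N) + 12 = 12 + N**2 + 5*N)
A(8, -2)*f + L(-11) = (8*(-2))*(-47) + (12 + (-11)**2 + 5*(-11)) = -16*(-47) + (12 + 121 - 55) = 752 + 78 = 830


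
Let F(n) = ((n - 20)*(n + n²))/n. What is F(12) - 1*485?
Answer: -589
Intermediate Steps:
F(n) = (-20 + n)*(n + n²)/n (F(n) = ((-20 + n)*(n + n²))/n = (-20 + n)*(n + n²)/n)
F(12) - 1*485 = (-20 + 12² - 19*12) - 1*485 = (-20 + 144 - 228) - 485 = -104 - 485 = -589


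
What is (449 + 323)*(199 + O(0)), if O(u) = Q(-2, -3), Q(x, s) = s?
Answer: 151312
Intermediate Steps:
O(u) = -3
(449 + 323)*(199 + O(0)) = (449 + 323)*(199 - 3) = 772*196 = 151312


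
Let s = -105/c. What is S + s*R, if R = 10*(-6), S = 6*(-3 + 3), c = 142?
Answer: 3150/71 ≈ 44.366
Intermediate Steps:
S = 0 (S = 6*0 = 0)
R = -60
s = -105/142 ≈ -0.73944
S + s*R = 0 - 105/142*(-60) = 0 + 3150/71 = 3150/71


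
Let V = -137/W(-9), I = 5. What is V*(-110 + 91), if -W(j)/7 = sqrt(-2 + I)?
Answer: -2603*sqrt(3)/21 ≈ -214.69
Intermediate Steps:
W(j) = -7*sqrt(3) (W(j) = -7*sqrt(-2 + 5) = -7*sqrt(3))
V = 137*sqrt(3)/21 (V = -137*(-sqrt(3)/21) = -(-137)*sqrt(3)/21 = 137*sqrt(3)/21 ≈ 11.300)
V*(-110 + 91) = (137*sqrt(3)/21)*(-110 + 91) = (137*sqrt(3)/21)*(-19) = -2603*sqrt(3)/21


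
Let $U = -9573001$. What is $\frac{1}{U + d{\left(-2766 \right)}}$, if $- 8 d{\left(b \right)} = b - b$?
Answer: $- \frac{1}{9573001} \approx -1.0446 \cdot 10^{-7}$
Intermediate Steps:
$d{\left(b \right)} = 0$ ($d{\left(b \right)} = - \frac{b - b}{8} = \left(- \frac{1}{8}\right) 0 = 0$)
$\frac{1}{U + d{\left(-2766 \right)}} = \frac{1}{-9573001 + 0} = \frac{1}{-9573001} = - \frac{1}{9573001}$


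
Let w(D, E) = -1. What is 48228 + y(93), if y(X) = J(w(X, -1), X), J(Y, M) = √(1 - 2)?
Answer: 48228 + I ≈ 48228.0 + 1.0*I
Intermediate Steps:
J(Y, M) = I (J(Y, M) = √(-1) = I)
y(X) = I
48228 + y(93) = 48228 + I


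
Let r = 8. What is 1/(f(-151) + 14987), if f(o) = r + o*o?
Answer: 1/37796 ≈ 2.6458e-5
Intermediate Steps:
f(o) = 8 + o² (f(o) = 8 + o*o = 8 + o²)
1/(f(-151) + 14987) = 1/((8 + (-151)²) + 14987) = 1/((8 + 22801) + 14987) = 1/(22809 + 14987) = 1/37796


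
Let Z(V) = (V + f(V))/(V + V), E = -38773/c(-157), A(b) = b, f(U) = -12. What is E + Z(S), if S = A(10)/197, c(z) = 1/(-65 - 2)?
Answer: 25976733/10 ≈ 2.5977e+6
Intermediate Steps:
c(z) = -1/67 (c(z) = 1/(-67) = -1/67)
E = 2597791 (E = -38773/(-1/67) = -38773*(-67) = 2597791)
S = 10/197 ≈ 0.050761
Z(V) = (-12 + V)/(2*V) (Z(V) = (V - 12)/(V + V) = (-12 + V)/((2*V)) = (-12 + V)*(1/(2*V)) = (-12 + V)/(2*V))
E + Z(S) = 2597791 + (-12 + 10/197)/(2*(10/197)) = 2597791 + (½)*(197/10)*(-2354/197) = 2597791 - 1177/10 = 25976733/10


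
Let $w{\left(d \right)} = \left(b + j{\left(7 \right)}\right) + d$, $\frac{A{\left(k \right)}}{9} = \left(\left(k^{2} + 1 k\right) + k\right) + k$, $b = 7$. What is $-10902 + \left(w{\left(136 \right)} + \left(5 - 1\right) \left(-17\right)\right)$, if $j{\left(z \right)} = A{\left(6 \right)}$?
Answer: $-10341$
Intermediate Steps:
$A{\left(k \right)} = 9 k^{2} + 27 k$ ($A{\left(k \right)} = 9 \left(\left(\left(k^{2} + 1 k\right) + k\right) + k\right) = 9 \left(\left(\left(k^{2} + k\right) + k\right) + k\right) = 9 \left(\left(\left(k + k^{2}\right) + k\right) + k\right) = 9 \left(\left(k^{2} + 2 k\right) + k\right) = 9 \left(k^{2} + 3 k\right) = 9 k^{2} + 27 k$)
$j{\left(z \right)} = 486$ ($j{\left(z \right)} = 9 \cdot 6 \left(3 + 6\right) = 9 \cdot 6 \cdot 9 = 486$)
$w{\left(d \right)} = 493 + d$ ($w{\left(d \right)} = \left(7 + 486\right) + d = 493 + d$)
$-10902 + \left(w{\left(136 \right)} + \left(5 - 1\right) \left(-17\right)\right) = -10902 + \left(\left(493 + 136\right) + \left(5 - 1\right) \left(-17\right)\right) = -10902 + \left(629 + 4 \left(-17\right)\right) = -10902 + \left(629 - 68\right) = -10902 + 561 = -10341$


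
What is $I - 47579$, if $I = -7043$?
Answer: $-54622$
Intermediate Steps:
$I - 47579 = -7043 - 47579 = -54622$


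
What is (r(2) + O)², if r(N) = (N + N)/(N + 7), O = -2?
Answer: 196/81 ≈ 2.4198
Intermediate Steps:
r(N) = 2*N/(7 + N) (r(N) = (2*N)/(7 + N) = 2*N/(7 + N))
(r(2) + O)² = (2*2/(7 + 2) - 2)² = (2*2/9 - 2)² = (2*2*(⅑) - 2)² = (4/9 - 2)² = (-14/9)² = 196/81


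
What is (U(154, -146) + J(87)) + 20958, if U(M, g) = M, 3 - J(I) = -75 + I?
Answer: 21103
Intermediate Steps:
J(I) = 78 - I (J(I) = 3 - (-75 + I) = 3 + (75 - I) = 78 - I)
(U(154, -146) + J(87)) + 20958 = (154 + (78 - 1*87)) + 20958 = (154 + (78 - 87)) + 20958 = (154 - 9) + 20958 = 145 + 20958 = 21103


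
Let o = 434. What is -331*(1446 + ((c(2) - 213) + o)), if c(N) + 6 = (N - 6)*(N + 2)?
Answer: -544495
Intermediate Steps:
c(N) = -6 + (-6 + N)*(2 + N) (c(N) = -6 + (N - 6)*(N + 2) = -6 + (-6 + N)*(2 + N))
-331*(1446 + ((c(2) - 213) + o)) = -331*(1446 + (((-18 + 2**2 - 4*2) - 213) + 434)) = -331*(1446 + (((-18 + 4 - 8) - 213) + 434)) = -331*(1446 + ((-22 - 213) + 434)) = -331*(1446 + (-235 + 434)) = -331*(1446 + 199) = -331*1645 = -544495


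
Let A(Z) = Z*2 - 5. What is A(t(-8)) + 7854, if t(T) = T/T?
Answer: 7851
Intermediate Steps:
t(T) = 1
A(Z) = -5 + 2*Z (A(Z) = 2*Z - 5 = -5 + 2*Z)
A(t(-8)) + 7854 = (-5 + 2*1) + 7854 = (-5 + 2) + 7854 = -3 + 7854 = 7851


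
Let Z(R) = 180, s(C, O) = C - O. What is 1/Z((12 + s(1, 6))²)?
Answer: 1/180 ≈ 0.0055556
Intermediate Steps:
1/Z((12 + s(1, 6))²) = 1/180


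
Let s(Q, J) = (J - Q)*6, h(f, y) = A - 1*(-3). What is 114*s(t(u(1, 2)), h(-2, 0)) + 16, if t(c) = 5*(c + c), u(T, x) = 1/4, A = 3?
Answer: 2410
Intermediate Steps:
u(T, x) = ¼
h(f, y) = 6 (h(f, y) = 3 - 1*(-3) = 3 + 3 = 6)
t(c) = 10*c (t(c) = 5*(2*c) = 10*c)
s(Q, J) = -6*Q + 6*J
114*s(t(u(1, 2)), h(-2, 0)) + 16 = 114*(-60/4 + 6*6) + 16 = 114*(-6*5/2 + 36) + 16 = 114*(-15 + 36) + 16 = 114*21 + 16 = 2394 + 16 = 2410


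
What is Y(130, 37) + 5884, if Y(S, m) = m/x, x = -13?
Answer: 76455/13 ≈ 5881.2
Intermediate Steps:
Y(S, m) = -m/13 (Y(S, m) = m/(-13) = m*(-1/13) = -m/13)
Y(130, 37) + 5884 = -1/13*37 + 5884 = -37/13 + 5884 = 76455/13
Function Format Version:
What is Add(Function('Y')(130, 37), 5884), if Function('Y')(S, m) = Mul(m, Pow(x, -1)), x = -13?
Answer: Rational(76455, 13) ≈ 5881.2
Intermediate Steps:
Function('Y')(S, m) = Mul(Rational(-1, 13), m) (Function('Y')(S, m) = Mul(m, Pow(-13, -1)) = Mul(m, Rational(-1, 13)) = Mul(Rational(-1, 13), m))
Add(Function('Y')(130, 37), 5884) = Add(Mul(Rational(-1, 13), 37), 5884) = Add(Rational(-37, 13), 5884) = Rational(76455, 13)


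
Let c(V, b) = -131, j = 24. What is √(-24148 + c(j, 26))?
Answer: I*√24279 ≈ 155.82*I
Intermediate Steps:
√(-24148 + c(j, 26)) = √(-24148 - 131) = √(-24279) = I*√24279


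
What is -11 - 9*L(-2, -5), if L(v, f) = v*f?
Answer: -101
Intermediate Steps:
L(v, f) = f*v
-11 - 9*L(-2, -5) = -11 - (-45)*(-2) = -11 - 9*10 = -11 - 90 = -101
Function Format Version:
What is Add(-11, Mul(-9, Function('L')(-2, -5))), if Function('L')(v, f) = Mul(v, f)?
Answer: -101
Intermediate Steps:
Function('L')(v, f) = Mul(f, v)
Add(-11, Mul(-9, Function('L')(-2, -5))) = Add(-11, Mul(-9, Mul(-5, -2))) = Add(-11, Mul(-9, 10)) = Add(-11, -90) = -101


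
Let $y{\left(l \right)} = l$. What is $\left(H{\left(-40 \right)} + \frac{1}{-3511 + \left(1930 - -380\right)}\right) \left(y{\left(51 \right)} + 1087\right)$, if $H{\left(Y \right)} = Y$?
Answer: $- \frac{54670658}{1201} \approx -45521.0$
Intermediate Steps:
$\left(H{\left(-40 \right)} + \frac{1}{-3511 + \left(1930 - -380\right)}\right) \left(y{\left(51 \right)} + 1087\right) = \left(-40 + \frac{1}{-3511 + \left(1930 - -380\right)}\right) \left(51 + 1087\right) = \left(-40 + \frac{1}{-3511 + \left(1930 + 380\right)}\right) 1138 = \left(-40 + \frac{1}{-3511 + 2310}\right) 1138 = \left(-40 + \frac{1}{-1201}\right) 1138 = \left(-40 - \frac{1}{1201}\right) 1138 = \left(- \frac{48041}{1201}\right) 1138 = - \frac{54670658}{1201}$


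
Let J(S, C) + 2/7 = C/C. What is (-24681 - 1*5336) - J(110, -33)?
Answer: -210124/7 ≈ -30018.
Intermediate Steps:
J(S, C) = 5/7 (J(S, C) = -2/7 + C/C = -2/7 + 1 = 5/7)
(-24681 - 1*5336) - J(110, -33) = (-24681 - 1*5336) - 1*5/7 = (-24681 - 5336) - 5/7 = -30017 - 5/7 = -210124/7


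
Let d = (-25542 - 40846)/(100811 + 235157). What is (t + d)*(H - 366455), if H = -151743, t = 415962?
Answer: -9052261909019993/41996 ≈ -2.1555e+11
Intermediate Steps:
d = -16597/83992 (d = -66388/335968 = -66388*1/335968 = -16597/83992 ≈ -0.19760)
(t + d)*(H - 366455) = (415962 - 16597/83992)*(-151743 - 366455) = (34937463707/83992)*(-518198) = -9052261909019993/41996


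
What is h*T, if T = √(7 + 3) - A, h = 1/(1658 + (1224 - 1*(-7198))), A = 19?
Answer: -19/10080 + √10/10080 ≈ -0.0015712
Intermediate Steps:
h = 1/10080 (h = 1/(1658 + (1224 + 7198)) = 1/(1658 + 8422) = 1/10080 ≈ 9.9206e-5)
T = -19 + √10 (T = √(7 + 3) - 1*19 = √10 - 19 = -19 + √10 ≈ -15.838)
h*T = (-19 + √10)/10080 = -19/10080 + √10/10080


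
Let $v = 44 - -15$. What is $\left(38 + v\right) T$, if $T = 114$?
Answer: $11058$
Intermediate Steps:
$v = 59$ ($v = 44 + \left(-20 + 35\right) = 44 + 15 = 59$)
$\left(38 + v\right) T = \left(38 + 59\right) 114 = 97 \cdot 114 = 11058$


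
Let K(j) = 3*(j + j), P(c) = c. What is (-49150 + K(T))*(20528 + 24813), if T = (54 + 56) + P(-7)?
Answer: -2200489412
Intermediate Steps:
T = 103 (T = (54 + 56) - 7 = 110 - 7 = 103)
K(j) = 6*j (K(j) = 3*(2*j) = 6*j)
(-49150 + K(T))*(20528 + 24813) = (-49150 + 6*103)*(20528 + 24813) = (-49150 + 618)*45341 = -48532*45341 = -2200489412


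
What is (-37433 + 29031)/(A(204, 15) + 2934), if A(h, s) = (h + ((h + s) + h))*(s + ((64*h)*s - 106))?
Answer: -8402/122737557 ≈ -6.8455e-5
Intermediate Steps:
A(h, s) = (s + 3*h)*(-106 + s + 64*h*s) (A(h, s) = (h + (s + 2*h))*(s + (64*h*s - 106)) = (s + 3*h)*(s + (-106 + 64*h*s)) = (s + 3*h)*(-106 + s + 64*h*s))
(-37433 + 29031)/(A(204, 15) + 2934) = (-37433 + 29031)/((15**2 - 318*204 - 106*15 + 3*204*15 + 64*204*15**2 + 192*15*204**2) + 2934) = -8402/((225 - 64872 - 1590 + 9180 + 64*204*225 + 192*15*41616) + 2934) = -8402/((225 - 64872 - 1590 + 9180 + 2937600 + 119854080) + 2934) = -8402/(122734623 + 2934) = -8402/122737557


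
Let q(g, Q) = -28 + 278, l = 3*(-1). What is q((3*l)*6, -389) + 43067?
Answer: 43317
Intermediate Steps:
l = -3
q(g, Q) = 250
q((3*l)*6, -389) + 43067 = 250 + 43067 = 43317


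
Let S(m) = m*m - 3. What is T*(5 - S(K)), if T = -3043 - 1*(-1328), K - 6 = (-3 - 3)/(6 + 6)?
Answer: 152635/4 ≈ 38159.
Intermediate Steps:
K = 11/2 (K = 6 + (-3 - 3)/(6 + 6) = 6 - 6/12 = 6 - 6*1/12 = 6 - 1/2 = 11/2 ≈ 5.5000)
T = -1715 (T = -3043 + 1328 = -1715)
S(m) = -3 + m**2 (S(m) = m**2 - 3 = -3 + m**2)
T*(5 - S(K)) = -1715*(5 - (-3 + (11/2)**2)) = -1715*(5 - (-3 + 121/4)) = -1715*(5 - 1*109/4) = -1715*(5 - 109/4) = -1715*(-89/4) = 152635/4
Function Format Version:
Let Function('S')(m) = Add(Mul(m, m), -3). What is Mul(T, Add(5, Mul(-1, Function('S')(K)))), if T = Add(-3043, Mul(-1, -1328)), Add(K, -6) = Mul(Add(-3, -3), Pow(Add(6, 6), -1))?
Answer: Rational(152635, 4) ≈ 38159.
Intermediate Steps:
K = Rational(11, 2) (K = Add(6, Mul(Add(-3, -3), Pow(Add(6, 6), -1))) = Add(6, Mul(-6, Pow(12, -1))) = Add(6, Mul(-6, Rational(1, 12))) = Add(6, Rational(-1, 2)) = Rational(11, 2) ≈ 5.5000)
T = -1715 (T = Add(-3043, 1328) = -1715)
Function('S')(m) = Add(-3, Pow(m, 2)) (Function('S')(m) = Add(Pow(m, 2), -3) = Add(-3, Pow(m, 2)))
Mul(T, Add(5, Mul(-1, Function('S')(K)))) = Mul(-1715, Add(5, Mul(-1, Add(-3, Pow(Rational(11, 2), 2))))) = Mul(-1715, Add(5, Mul(-1, Add(-3, Rational(121, 4))))) = Mul(-1715, Add(5, Mul(-1, Rational(109, 4)))) = Mul(-1715, Add(5, Rational(-109, 4))) = Mul(-1715, Rational(-89, 4)) = Rational(152635, 4)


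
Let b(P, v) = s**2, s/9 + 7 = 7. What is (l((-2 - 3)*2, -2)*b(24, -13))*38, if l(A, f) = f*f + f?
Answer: 0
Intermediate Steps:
s = 0 (s = -63 + 9*7 = -63 + 63 = 0)
b(P, v) = 0 (b(P, v) = 0**2 = 0)
l(A, f) = f + f**2 (l(A, f) = f**2 + f = f + f**2)
(l((-2 - 3)*2, -2)*b(24, -13))*38 = (-2*(1 - 2)*0)*38 = (-2*(-1)*0)*38 = (2*0)*38 = 0*38 = 0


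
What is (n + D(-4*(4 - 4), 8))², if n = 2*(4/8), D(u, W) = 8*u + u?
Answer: 1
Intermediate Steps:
D(u, W) = 9*u
n = 1 (n = 2*(4*(⅛)) = 2*(½) = 1)
(n + D(-4*(4 - 4), 8))² = (1 + 9*(-4*(4 - 4)))² = (1 + 9*(-4*0))² = (1 + 9*0)² = (1 + 0)² = 1² = 1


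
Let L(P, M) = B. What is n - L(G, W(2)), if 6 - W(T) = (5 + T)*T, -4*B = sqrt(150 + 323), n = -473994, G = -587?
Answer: -473994 + sqrt(473)/4 ≈ -4.7399e+5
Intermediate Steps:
B = -sqrt(473)/4 (B = -sqrt(150 + 323)/4 = -sqrt(473)/4 ≈ -5.4371)
W(T) = 6 - T*(5 + T) (W(T) = 6 - (5 + T)*T = 6 - T*(5 + T))
L(P, M) = -sqrt(473)/4
n - L(G, W(2)) = -473994 - (-1)*sqrt(473)/4 = -473994 + sqrt(473)/4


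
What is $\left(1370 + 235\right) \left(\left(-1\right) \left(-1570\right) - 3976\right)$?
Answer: $-3861630$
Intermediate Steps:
$\left(1370 + 235\right) \left(\left(-1\right) \left(-1570\right) - 3976\right) = 1605 \left(1570 - 3976\right) = 1605 \left(-2406\right) = -3861630$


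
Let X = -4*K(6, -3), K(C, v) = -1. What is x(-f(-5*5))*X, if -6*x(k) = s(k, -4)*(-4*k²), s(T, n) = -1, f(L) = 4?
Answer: -128/3 ≈ -42.667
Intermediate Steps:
X = 4 (X = -4*(-1) = 4)
x(k) = -2*k²/3 (x(k) = -(-1)*(-4*k²)/6 = -2*k²/3)
x(-f(-5*5))*X = -2*(-1*4)²/3*4 = -⅔*(-4)²*4 = -⅔*16*4 = -32/3*4 = -128/3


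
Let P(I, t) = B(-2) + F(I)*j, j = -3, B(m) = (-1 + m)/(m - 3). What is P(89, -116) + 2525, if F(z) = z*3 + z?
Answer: 7288/5 ≈ 1457.6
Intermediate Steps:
F(z) = 4*z (F(z) = 3*z + z = 4*z)
B(m) = (-1 + m)/(-3 + m)
P(I, t) = ⅗ - 12*I (P(I, t) = (-1 - 2)/(-3 - 2) + (4*I)*(-3) = -3/(-5) - 12*I = -⅕*(-3) - 12*I = ⅗ - 12*I)
P(89, -116) + 2525 = (⅗ - 12*89) + 2525 = (⅗ - 1068) + 2525 = -5337/5 + 2525 = 7288/5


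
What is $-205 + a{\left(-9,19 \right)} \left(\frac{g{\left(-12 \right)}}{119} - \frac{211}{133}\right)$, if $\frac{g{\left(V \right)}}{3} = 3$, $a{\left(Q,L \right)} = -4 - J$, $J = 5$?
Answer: $- \frac{61823}{323} \approx -191.4$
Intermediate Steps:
$a{\left(Q,L \right)} = -9$ ($a{\left(Q,L \right)} = -4 - 5 = -9$)
$g{\left(V \right)} = 9$ ($g{\left(V \right)} = 3 \cdot 3 = 9$)
$-205 + a{\left(-9,19 \right)} \left(\frac{g{\left(-12 \right)}}{119} - \frac{211}{133}\right) = -205 - 9 \left(\frac{9}{119} - \frac{211}{133}\right) = -205 - - \frac{4392}{323} = -205 + \frac{4392}{323} = - \frac{61823}{323}$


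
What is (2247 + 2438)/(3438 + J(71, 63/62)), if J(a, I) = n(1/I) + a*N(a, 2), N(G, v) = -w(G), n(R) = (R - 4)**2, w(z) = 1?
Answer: 18594765/13399723 ≈ 1.3877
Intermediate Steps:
n(R) = (-4 + R)**2
N(G, v) = -1 (N(G, v) = -1*1 = -1)
J(a, I) = (-4 + 1/I)**2 - a (J(a, I) = (-4 + 1/I)**2 + a*(-1) = (-4 + 1/I)**2 - a)
(2247 + 2438)/(3438 + J(71, 63/62)) = (2247 + 2438)/(3438 + (-1*71 + (-1 + 4*(63/62))**2/(63/62)**2)) = 4685/(3438 + (-71 + (-1 + 4*(63*(1/62)))**2/(63*(1/62))**2)) = 4685/(3438 + (-71 + (-1 + 4*(63/62))**2/(63/62)**2)) = 4685/(3438 + (-71 + 3844*(-1 + 126/31)**2/3969)) = 4685/(3438 + (-71 + 3844*(95/31)**2/3969)) = 4685/(3438 + (-71 + (3844/3969)*(9025/961))) = 4685/(3438 + (-71 + 36100/3969)) = 4685/(3438 - 245699/3969) = 4685/(13399723/3969) = 4685*(3969/13399723) = 18594765/13399723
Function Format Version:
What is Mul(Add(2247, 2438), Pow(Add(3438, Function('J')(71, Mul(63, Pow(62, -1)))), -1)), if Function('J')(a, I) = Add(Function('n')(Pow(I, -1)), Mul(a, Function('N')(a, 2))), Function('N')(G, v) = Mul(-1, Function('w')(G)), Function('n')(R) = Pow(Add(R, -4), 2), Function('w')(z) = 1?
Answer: Rational(18594765, 13399723) ≈ 1.3877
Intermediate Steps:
Function('n')(R) = Pow(Add(-4, R), 2)
Function('N')(G, v) = -1 (Function('N')(G, v) = Mul(-1, 1) = -1)
Function('J')(a, I) = Add(Pow(Add(-4, Pow(I, -1)), 2), Mul(-1, a)) (Function('J')(a, I) = Add(Pow(Add(-4, Pow(I, -1)), 2), Mul(a, -1)) = Add(Pow(Add(-4, Pow(I, -1)), 2), Mul(-1, a)))
Mul(Add(2247, 2438), Pow(Add(3438, Function('J')(71, Mul(63, Pow(62, -1)))), -1)) = Mul(Add(2247, 2438), Pow(Add(3438, Add(Mul(-1, 71), Mul(Pow(Mul(63, Pow(62, -1)), -2), Pow(Add(-1, Mul(4, Mul(63, Pow(62, -1)))), 2)))), -1)) = Mul(4685, Pow(Add(3438, Add(-71, Mul(Pow(Mul(63, Rational(1, 62)), -2), Pow(Add(-1, Mul(4, Mul(63, Rational(1, 62)))), 2)))), -1)) = Mul(4685, Pow(Add(3438, Add(-71, Mul(Pow(Rational(63, 62), -2), Pow(Add(-1, Mul(4, Rational(63, 62))), 2)))), -1)) = Mul(4685, Pow(Add(3438, Add(-71, Mul(Rational(3844, 3969), Pow(Add(-1, Rational(126, 31)), 2)))), -1)) = Mul(4685, Pow(Add(3438, Add(-71, Mul(Rational(3844, 3969), Pow(Rational(95, 31), 2)))), -1)) = Mul(4685, Pow(Add(3438, Add(-71, Mul(Rational(3844, 3969), Rational(9025, 961)))), -1)) = Mul(4685, Pow(Add(3438, Add(-71, Rational(36100, 3969))), -1)) = Mul(4685, Pow(Add(3438, Rational(-245699, 3969)), -1)) = Mul(4685, Pow(Rational(13399723, 3969), -1)) = Mul(4685, Rational(3969, 13399723)) = Rational(18594765, 13399723)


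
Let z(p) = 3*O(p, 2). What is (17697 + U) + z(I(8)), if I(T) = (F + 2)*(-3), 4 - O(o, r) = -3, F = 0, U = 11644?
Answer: 29362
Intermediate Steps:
O(o, r) = 7 (O(o, r) = 4 - 1*(-3) = 4 + 3 = 7)
I(T) = -6 (I(T) = (0 + 2)*(-3) = 2*(-3) = -6)
z(p) = 21 (z(p) = 3*7 = 21)
(17697 + U) + z(I(8)) = (17697 + 11644) + 21 = 29341 + 21 = 29362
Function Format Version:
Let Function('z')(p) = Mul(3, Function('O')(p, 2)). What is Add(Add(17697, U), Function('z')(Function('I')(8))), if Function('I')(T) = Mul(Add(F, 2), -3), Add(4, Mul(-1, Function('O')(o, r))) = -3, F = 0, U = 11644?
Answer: 29362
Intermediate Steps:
Function('O')(o, r) = 7 (Function('O')(o, r) = Add(4, Mul(-1, -3)) = Add(4, 3) = 7)
Function('I')(T) = -6 (Function('I')(T) = Mul(Add(0, 2), -3) = Mul(2, -3) = -6)
Function('z')(p) = 21 (Function('z')(p) = Mul(3, 7) = 21)
Add(Add(17697, U), Function('z')(Function('I')(8))) = Add(Add(17697, 11644), 21) = Add(29341, 21) = 29362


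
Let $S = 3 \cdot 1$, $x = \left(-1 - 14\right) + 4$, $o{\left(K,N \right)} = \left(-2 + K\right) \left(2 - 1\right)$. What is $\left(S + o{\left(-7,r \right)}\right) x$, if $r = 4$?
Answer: $66$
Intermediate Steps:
$o{\left(K,N \right)} = -2 + K$ ($o{\left(K,N \right)} = \left(-2 + K\right) 1 = -2 + K$)
$x = -11$ ($x = -15 + 4 = -11$)
$S = 3$
$\left(S + o{\left(-7,r \right)}\right) x = \left(3 - 9\right) \left(-11\right) = \left(-6\right) \left(-11\right) = 66$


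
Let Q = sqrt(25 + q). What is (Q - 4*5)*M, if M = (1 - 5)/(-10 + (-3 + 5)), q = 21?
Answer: -10 + sqrt(46)/2 ≈ -6.6088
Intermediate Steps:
Q = sqrt(46) (Q = sqrt(25 + 21) = sqrt(46) ≈ 6.7823)
M = 1/2 (M = -4/(-10 + 2) = -4/(-8) = -4*(-1/8) = 1/2 ≈ 0.50000)
(Q - 4*5)*M = (sqrt(46) - 4*5)*(1/2) = (sqrt(46) - 20)*(1/2) = (-20 + sqrt(46))*(1/2) = -10 + sqrt(46)/2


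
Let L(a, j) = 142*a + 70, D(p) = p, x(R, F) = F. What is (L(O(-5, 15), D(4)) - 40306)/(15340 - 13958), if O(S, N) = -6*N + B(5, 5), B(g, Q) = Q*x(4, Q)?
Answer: -24733/691 ≈ -35.793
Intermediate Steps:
B(g, Q) = Q**2 (B(g, Q) = Q*Q = Q**2)
O(S, N) = 25 - 6*N (O(S, N) = -6*N + 5**2 = -6*N + 25 = 25 - 6*N)
L(a, j) = 70 + 142*a
(L(O(-5, 15), D(4)) - 40306)/(15340 - 13958) = ((70 + 142*(25 - 6*15)) - 40306)/(15340 - 13958) = ((70 + 142*(25 - 90)) - 40306)/1382 = ((70 + 142*(-65)) - 40306)*(1/1382) = ((70 - 9230) - 40306)*(1/1382) = (-9160 - 40306)*(1/1382) = -49466*1/1382 = -24733/691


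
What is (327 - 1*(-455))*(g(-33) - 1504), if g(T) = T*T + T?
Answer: -350336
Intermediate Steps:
g(T) = T + T² (g(T) = T² + T = T + T²)
(327 - 1*(-455))*(g(-33) - 1504) = (327 - 1*(-455))*(-33*(1 - 33) - 1504) = (327 + 455)*(-33*(-32) - 1504) = 782*(1056 - 1504) = 782*(-448) = -350336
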